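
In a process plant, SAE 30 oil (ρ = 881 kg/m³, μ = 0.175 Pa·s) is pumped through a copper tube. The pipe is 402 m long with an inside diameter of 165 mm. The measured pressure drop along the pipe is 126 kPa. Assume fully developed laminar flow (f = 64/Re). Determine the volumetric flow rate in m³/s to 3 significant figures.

Q ≈ 0.0326 m³/s

For laminar flow, f = 64/Re with Re = ρVD/μ, so Darcy-Weisbach reduces to ΔP = 32μLV/D². Solving for V: V = ΔP·D²/(32μL) = 1.26e+05·(0.165)²/(32·0.175·402) = 1.524 m/s.
Check: Re = ρVD/μ = 881·1.524·0.165/0.175 = 1266 < 2300, so the laminar assumption holds.
Q = V·A = 1.524·(π/4·0.165²) = 0.03258 m³/s = 0.0326 m³/s.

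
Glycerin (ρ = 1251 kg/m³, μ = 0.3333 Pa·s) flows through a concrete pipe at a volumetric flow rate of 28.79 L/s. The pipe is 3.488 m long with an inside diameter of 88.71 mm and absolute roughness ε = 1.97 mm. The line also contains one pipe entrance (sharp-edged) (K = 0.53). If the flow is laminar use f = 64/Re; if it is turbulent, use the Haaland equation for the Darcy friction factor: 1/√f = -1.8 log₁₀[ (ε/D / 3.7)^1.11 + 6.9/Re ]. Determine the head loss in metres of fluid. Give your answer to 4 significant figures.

Q = 28.79 L/s = 28.79/1000 = 0.02879 m³/s.
Cross-sectional area A = πD²/4 = π(0.08871)²/4 = 0.006181 m²; mean velocity V = Q/A = 0.02879/0.006181 = 4.658 m/s.
Reynolds number Re = ρVD/μ = 1251 · 4.658 · 0.08871 / 0.333 = 1551.
Re < 2300 → laminar flow, so f = 64/Re = 64/1551 = 0.04126 (the turbulent correlation is not needed).
Total minor-loss coefficient ΣK = 1·0.53 = 0.53.
ΔP = [f·L/D + ΣK]·(ρV²/2) = [0.04126·3.488/0.08871 + 0.53]·(1251·4.658²/2) = [1.622 + 0.53]·1.357e+04 = 2.921e+04 Pa.
Head loss h_f = ΔP/(ρg) = 2.921e+04/(1251·9.81) = 2.380 m.

h_f ≈ 2.380 m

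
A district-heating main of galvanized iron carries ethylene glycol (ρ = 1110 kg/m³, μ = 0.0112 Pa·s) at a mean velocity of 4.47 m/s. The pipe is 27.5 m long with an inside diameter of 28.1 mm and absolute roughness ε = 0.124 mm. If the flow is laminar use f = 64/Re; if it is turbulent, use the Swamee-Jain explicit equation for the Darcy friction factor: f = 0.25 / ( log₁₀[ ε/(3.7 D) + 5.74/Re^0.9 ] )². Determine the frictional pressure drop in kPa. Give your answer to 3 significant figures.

Reynolds number Re = ρVD/μ = 1110 · 4.47 · 0.0281 / 0.0112 = 1.245e+04.
Re > 4000 → turbulent. Relative roughness ε/D = 0.000124/0.0281 = 0.00441. Swamee-Jain: f = 0.25/(log₁₀[0.00441/3.7 + 5.74/1.245e+04^0.9])² = 0.25/(log₁₀[0.00119 + 0.00118])² = 0.25/(-2.624)² = 0.03631.
Darcy-Weisbach: ΔP = f(L/D)(ρV²/2) = 0.03631·(27.5/0.0281)·(1110·4.47²/2) = 0.03631·978.6·1.109e+04 = 3.94e+05 Pa.
ΔP = 3.94e+05 Pa = 394 kPa.

ΔP ≈ 394 kPa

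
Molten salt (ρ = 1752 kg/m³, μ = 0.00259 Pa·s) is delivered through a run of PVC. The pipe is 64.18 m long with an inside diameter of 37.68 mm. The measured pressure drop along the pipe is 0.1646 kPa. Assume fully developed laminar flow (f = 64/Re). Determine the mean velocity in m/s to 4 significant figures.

For laminar flow, f = 64/Re with Re = ρVD/μ, so Darcy-Weisbach reduces to ΔP = 32μLV/D². Solving for V: V = ΔP·D²/(32μL) = 164.6·(0.03768)²/(32·0.00259·64.18) = 0.04393 m/s.
Check: Re = ρVD/μ = 1752·0.04393·0.03768/0.00259 = 1120 < 2300, so the laminar assumption holds.

V ≈ 0.04393 m/s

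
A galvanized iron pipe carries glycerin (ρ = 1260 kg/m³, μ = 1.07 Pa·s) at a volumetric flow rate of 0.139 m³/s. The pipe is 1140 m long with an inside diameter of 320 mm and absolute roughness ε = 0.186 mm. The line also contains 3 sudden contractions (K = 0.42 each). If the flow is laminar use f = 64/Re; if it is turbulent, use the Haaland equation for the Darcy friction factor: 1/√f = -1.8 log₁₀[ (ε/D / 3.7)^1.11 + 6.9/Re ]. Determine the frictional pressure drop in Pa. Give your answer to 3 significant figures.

Cross-sectional area A = πD²/4 = π(0.32)²/4 = 0.08042 m²; mean velocity V = Q/A = 0.139/0.08042 = 1.728 m/s.
Reynolds number Re = ρVD/μ = 1260 · 1.728 · 0.32 / 1.07 = 651.3.
Re < 2300 → laminar flow, so f = 64/Re = 64/651.3 = 0.09827 (the turbulent correlation is not needed).
Total minor-loss coefficient ΣK = 3·0.42 = 1.26.
ΔP = [f·L/D + ΣK]·(ρV²/2) = [0.09827·1140/0.32 + 1.26]·(1260·1.728²/2) = [350.1 + 1.26]·1882 = 6.612e+05 Pa.

ΔP ≈ 661000 Pa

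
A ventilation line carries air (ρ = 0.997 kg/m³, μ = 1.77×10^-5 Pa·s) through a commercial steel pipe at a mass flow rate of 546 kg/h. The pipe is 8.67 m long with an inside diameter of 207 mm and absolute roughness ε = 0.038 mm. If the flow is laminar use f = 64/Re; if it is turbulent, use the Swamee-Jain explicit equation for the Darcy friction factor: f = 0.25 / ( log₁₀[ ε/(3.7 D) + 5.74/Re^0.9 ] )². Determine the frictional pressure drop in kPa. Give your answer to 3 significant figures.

ṁ = 546 kg/h = 546/3600 = 0.1517 kg/s.
A = πD²/4 = π(0.207)²/4 = 0.03365 m²; mean velocity V = ṁ/(ρA) = 0.1517/(0.997 · 0.03365) = 4.52 m/s.
Reynolds number Re = ρVD/μ = 0.997 · 4.52 · 0.207 / 1.77e-05 = 5.271e+04.
Re > 4000 → turbulent. Relative roughness ε/D = 3.8e-05/0.207 = 0.000184. Swamee-Jain: f = 0.25/(log₁₀[0.000184/3.7 + 5.74/5.271e+04^0.9])² = 0.25/(log₁₀[4.96e-05 + 0.000323])² = 0.25/(-3.429)² = 0.02127.
Darcy-Weisbach: ΔP = f(L/D)(ρV²/2) = 0.02127·(8.67/0.207)·(0.997·4.52²/2) = 0.02127·41.88·10.19 = 9.072 Pa.
ΔP = 9.072 Pa = 0.00907 kPa.

ΔP ≈ 0.00907 kPa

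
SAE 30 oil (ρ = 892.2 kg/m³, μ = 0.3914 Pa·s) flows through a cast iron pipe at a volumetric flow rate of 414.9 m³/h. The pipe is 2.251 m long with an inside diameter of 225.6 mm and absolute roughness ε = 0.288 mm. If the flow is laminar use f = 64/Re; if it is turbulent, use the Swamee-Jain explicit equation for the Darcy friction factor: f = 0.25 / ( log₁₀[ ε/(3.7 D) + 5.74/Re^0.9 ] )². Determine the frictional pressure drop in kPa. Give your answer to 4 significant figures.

Q = 414.9 m³/h = 414.9/3600 = 0.1152 m³/s.
Cross-sectional area A = πD²/4 = π(0.2256)²/4 = 0.03997 m²; mean velocity V = Q/A = 0.1152/0.03997 = 2.883 m/s.
Reynolds number Re = ρVD/μ = 892.2 · 2.883 · 0.2256 / 0.391 = 1483.
Re < 2300 → laminar flow, so f = 64/Re = 64/1483 = 0.04316 (the turbulent correlation is not needed).
Darcy-Weisbach: ΔP = f(L/D)(ρV²/2) = 0.04316·(2.251/0.2256)·(892.2·2.883²/2) = 0.04316·9.978·3708 = 1597 Pa.
ΔP = 1597 Pa = 1.597 kPa.

ΔP ≈ 1.597 kPa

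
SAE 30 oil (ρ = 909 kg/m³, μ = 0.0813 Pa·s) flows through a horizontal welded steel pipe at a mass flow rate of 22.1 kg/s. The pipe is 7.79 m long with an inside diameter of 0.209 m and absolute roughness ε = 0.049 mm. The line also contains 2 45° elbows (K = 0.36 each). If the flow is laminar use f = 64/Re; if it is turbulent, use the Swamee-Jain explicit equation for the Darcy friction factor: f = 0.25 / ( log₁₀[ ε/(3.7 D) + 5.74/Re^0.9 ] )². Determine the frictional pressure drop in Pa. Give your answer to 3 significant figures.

A = πD²/4 = π(0.209)²/4 = 0.03431 m²; mean velocity V = ṁ/(ρA) = 22.1/(909 · 0.03431) = 0.7087 m/s.
Reynolds number Re = ρVD/μ = 909 · 0.7087 · 0.209 / 0.0813 = 1656.
Re < 2300 → laminar flow, so f = 64/Re = 64/1656 = 0.03865 (the turbulent correlation is not needed).
Total minor-loss coefficient ΣK = 2·0.36 = 0.72.
ΔP = [f·L/D + ΣK]·(ρV²/2) = [0.03865·7.79/0.209 + 0.72]·(909·0.7087²/2) = [1.44 + 0.72]·228.3 = 493.1 Pa.

ΔP ≈ 493 Pa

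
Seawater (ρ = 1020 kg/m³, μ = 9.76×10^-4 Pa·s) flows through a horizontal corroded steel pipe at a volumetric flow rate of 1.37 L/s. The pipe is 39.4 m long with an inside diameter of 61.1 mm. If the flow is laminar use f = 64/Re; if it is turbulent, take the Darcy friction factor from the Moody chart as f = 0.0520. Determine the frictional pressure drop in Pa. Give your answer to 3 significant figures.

ΔP ≈ 3730 Pa

Q = 1.37 L/s = 1.37/1000 = 0.00137 m³/s.
Cross-sectional area A = πD²/4 = π(0.0611)²/4 = 0.002932 m²; mean velocity V = Q/A = 0.00137/0.002932 = 0.4672 m/s.
Reynolds number Re = ρVD/μ = 1020 · 0.4672 · 0.0611 / 0.000976 = 2.984e+04.
Re > 4000 → turbulent; use the Moody-chart value f = 0.0520.
Darcy-Weisbach: ΔP = f(L/D)(ρV²/2) = 0.052·(39.4/0.0611)·(1020·0.4672²/2) = 0.052·644.8·111.3 = 3734 Pa.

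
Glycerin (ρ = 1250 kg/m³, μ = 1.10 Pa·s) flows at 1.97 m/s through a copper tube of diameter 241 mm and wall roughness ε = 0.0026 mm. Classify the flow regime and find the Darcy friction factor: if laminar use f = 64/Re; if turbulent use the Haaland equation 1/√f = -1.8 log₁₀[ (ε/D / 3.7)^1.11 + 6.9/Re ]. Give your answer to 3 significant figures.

Re = ρVD/μ = 1250·1.97·0.241/1.1 = 539.5.
Re < 2300 → laminar, so f = 64/Re = 0.1186 (roughness is irrelevant in laminar flow).

f ≈ 0.119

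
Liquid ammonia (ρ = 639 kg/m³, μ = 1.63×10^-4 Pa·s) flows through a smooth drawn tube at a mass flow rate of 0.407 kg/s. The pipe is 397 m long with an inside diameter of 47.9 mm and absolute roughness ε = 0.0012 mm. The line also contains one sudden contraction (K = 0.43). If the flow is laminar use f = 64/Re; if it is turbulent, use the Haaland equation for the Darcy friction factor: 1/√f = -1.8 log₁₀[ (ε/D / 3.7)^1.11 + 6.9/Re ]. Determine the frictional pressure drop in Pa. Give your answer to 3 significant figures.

A = πD²/4 = π(0.0479)²/4 = 0.001802 m²; mean velocity V = ṁ/(ρA) = 0.407/(639 · 0.001802) = 0.3535 m/s.
Reynolds number Re = ρVD/μ = 639 · 0.3535 · 0.0479 / 0.000163 = 6.637e+04.
Re > 4000 → turbulent. Relative roughness ε/D = 1.2e-06/0.0479 = 2.51e-05. Haaland: 1/√f = -1.8 log₁₀[(2.51e-05/3.7)^1.11 + 6.9/6.637e+04] = -1.8 log₁₀[1.83e-06 + 0.000104] = 7.156, so f = 0.01953.
Total minor-loss coefficient ΣK = 1·0.43 = 0.43.
ΔP = [f·L/D + ΣK]·(ρV²/2) = [0.01953·397/0.0479 + 0.43]·(639·0.3535²/2) = [161.9 + 0.43]·39.92 = 6477 Pa.

ΔP ≈ 6480 Pa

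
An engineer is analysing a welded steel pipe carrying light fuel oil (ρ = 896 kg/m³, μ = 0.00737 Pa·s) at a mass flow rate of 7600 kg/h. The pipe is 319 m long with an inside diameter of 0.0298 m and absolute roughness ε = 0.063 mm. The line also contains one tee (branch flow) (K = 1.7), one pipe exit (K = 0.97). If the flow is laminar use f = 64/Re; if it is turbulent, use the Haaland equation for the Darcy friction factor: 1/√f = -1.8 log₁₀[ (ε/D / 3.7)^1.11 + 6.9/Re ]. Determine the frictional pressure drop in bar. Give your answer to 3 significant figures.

ṁ = 7600 kg/h = 7600/3600 = 2.111 kg/s.
A = πD²/4 = π(0.0298)²/4 = 0.0006975 m²; mean velocity V = ṁ/(ρA) = 2.111/(896 · 0.0006975) = 3.378 m/s.
Reynolds number Re = ρVD/μ = 896 · 3.378 · 0.0298 / 0.00737 = 1.224e+04.
Re > 4000 → turbulent. Relative roughness ε/D = 6.3e-05/0.0298 = 0.00211. Haaland: 1/√f = -1.8 log₁₀[(0.00211/3.7)^1.11 + 6.9/1.224e+04] = -1.8 log₁₀[0.000251 + 0.000564] = 5.56, so f = 0.03235.
Total minor-loss coefficient ΣK = 1·1.7 + 1·0.97 = 2.67.
ΔP = [f·L/D + ΣK]·(ρV²/2) = [0.03235·319/0.0298 + 2.67]·(896·3.378²/2) = [346.3 + 2.67]·5113 = 1.784e+06 Pa.
ΔP = 1.784e+06 Pa = 17.8 bar.

ΔP ≈ 17.8 bar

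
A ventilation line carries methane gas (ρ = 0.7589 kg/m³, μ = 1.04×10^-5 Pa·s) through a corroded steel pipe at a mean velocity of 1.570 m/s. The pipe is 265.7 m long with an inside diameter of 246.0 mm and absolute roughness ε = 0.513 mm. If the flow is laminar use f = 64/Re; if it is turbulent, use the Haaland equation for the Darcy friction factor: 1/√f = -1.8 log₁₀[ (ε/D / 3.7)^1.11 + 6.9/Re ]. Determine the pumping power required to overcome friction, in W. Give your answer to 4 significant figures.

P ≈ 2.126 W

Reynolds number Re = ρVD/μ = 0.7589 · 1.57 · 0.246 / 1.04e-05 = 2.818e+04.
Re > 4000 → turbulent. Relative roughness ε/D = 0.000513/0.246 = 0.00209. Haaland: 1/√f = -1.8 log₁₀[(0.00209/3.7)^1.11 + 6.9/2.818e+04] = -1.8 log₁₀[0.000248 + 0.000245] = 5.954, so f = 0.02821.
Darcy-Weisbach: ΔP = f(L/D)(ρV²/2) = 0.02821·(265.7/0.246)·(0.7589·1.57²/2) = 0.02821·1080·0.9353 = 28.5 Pa.
Q = V·A = 1.57·0.04753 = 0.07462 m³/s.
Pumping power P = QΔP = 0.07462·28.5 = 2.1265 W = 2.126 W.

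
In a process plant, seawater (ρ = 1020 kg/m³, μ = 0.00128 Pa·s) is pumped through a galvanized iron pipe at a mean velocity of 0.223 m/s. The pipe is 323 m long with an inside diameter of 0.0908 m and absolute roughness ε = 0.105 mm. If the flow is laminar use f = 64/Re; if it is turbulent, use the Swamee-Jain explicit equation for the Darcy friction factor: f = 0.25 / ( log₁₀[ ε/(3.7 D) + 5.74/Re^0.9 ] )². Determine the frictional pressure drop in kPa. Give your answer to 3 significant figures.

ΔP ≈ 2.68 kPa

Reynolds number Re = ρVD/μ = 1020 · 0.223 · 0.0908 / 0.00128 = 1.614e+04.
Re > 4000 → turbulent. Relative roughness ε/D = 0.000105/0.0908 = 0.00116. Swamee-Jain: f = 0.25/(log₁₀[0.00116/3.7 + 5.74/1.614e+04^0.9])² = 0.25/(log₁₀[0.000313 + 0.000937])² = 0.25/(-2.903)² = 0.02966.
Darcy-Weisbach: ΔP = f(L/D)(ρV²/2) = 0.02966·(323/0.0908)·(1020·0.223²/2) = 0.02966·3557·25.36 = 2676 Pa.
ΔP = 2676 Pa = 2.68 kPa.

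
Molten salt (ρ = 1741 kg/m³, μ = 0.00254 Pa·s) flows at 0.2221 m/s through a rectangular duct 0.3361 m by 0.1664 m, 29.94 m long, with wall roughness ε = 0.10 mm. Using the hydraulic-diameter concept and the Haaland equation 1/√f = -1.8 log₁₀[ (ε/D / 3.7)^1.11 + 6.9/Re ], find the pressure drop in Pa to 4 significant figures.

ΔP ≈ 137.2 Pa

Hydraulic diameter D_h = 4A/P = 4·(0.3361·0.1664)/(2·(0.3361+0.1664)) = 0.2237/1.005 = 0.2226 m.
Re = ρVD_h/μ = 1741·0.2221·0.2226/0.00254 = 3.389e+04.
ε/D_h = 0.0001/0.2226 = 0.000449; Haaland gives 1/√f = -1.8 log₁₀[4.5e-05+0.000204] = 6.488, so f = 0.02376.
ΔP = f(L/D_h)(ρV²/2) = 0.02376·29.94/0.2226·42.94 = 137.2 Pa.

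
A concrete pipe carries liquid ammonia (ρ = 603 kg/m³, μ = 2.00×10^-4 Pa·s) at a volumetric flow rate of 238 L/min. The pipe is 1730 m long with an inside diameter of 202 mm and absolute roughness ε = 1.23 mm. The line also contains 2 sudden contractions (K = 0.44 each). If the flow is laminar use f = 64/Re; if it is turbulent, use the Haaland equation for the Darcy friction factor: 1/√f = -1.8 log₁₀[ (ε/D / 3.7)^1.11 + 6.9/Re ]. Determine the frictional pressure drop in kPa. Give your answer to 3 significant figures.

ΔP ≈ 1.32 kPa

Q = 238 L/min = 238/60000 = 0.003967 m³/s.
Cross-sectional area A = πD²/4 = π(0.202)²/4 = 0.03205 m²; mean velocity V = Q/A = 0.003967/0.03205 = 0.1238 m/s.
Reynolds number Re = ρVD/μ = 603 · 0.1238 · 0.202 / 0.0002 = 7.538e+04.
Re > 4000 → turbulent. Relative roughness ε/D = 0.00123/0.202 = 0.00609. Haaland: 1/√f = -1.8 log₁₀[(0.00609/3.7)^1.11 + 6.9/7.538e+04] = -1.8 log₁₀[0.000813 + 9.15e-05] = 5.478, so f = 0.03332.
Total minor-loss coefficient ΣK = 2·0.44 = 0.88.
ΔP = [f·L/D + ΣK]·(ρV²/2) = [0.03332·1730/0.202 + 0.88]·(603·0.1238²/2) = [285.4 + 0.88]·4.619 = 1322 Pa.
ΔP = 1322 Pa = 1.32 kPa.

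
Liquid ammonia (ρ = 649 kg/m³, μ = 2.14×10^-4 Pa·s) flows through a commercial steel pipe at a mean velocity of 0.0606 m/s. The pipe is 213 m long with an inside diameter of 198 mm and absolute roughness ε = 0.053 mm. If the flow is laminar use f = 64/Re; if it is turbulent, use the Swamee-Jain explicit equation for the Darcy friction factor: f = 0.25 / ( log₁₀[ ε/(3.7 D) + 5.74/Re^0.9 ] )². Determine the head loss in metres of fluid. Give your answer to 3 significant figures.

Reynolds number Re = ρVD/μ = 649 · 0.0606 · 0.198 / 0.000214 = 3.639e+04.
Re > 4000 → turbulent. Relative roughness ε/D = 5.3e-05/0.198 = 0.000268. Swamee-Jain: f = 0.25/(log₁₀[0.000268/3.7 + 5.74/3.639e+04^0.9])² = 0.25/(log₁₀[7.23e-05 + 0.000451])² = 0.25/(-3.281)² = 0.02322.
Darcy-Weisbach: ΔP = f(L/D)(ρV²/2) = 0.02322·(213/0.198)·(649·0.0606²/2) = 0.02322·1076·1.192 = 29.77 Pa.
Head loss h_f = ΔP/(ρg) = 29.77/(649·9.81) = 0.00468 m.

h_f ≈ 0.00468 m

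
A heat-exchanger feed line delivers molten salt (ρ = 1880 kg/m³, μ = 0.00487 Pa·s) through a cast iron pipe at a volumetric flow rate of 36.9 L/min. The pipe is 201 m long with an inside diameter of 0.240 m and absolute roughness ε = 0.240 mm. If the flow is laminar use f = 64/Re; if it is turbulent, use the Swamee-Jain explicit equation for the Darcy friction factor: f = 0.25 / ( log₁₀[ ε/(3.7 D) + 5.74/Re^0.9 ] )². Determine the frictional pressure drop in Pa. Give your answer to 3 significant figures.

ΔP ≈ 7.39 Pa

Q = 36.9 L/min = 36.9/60000 = 0.000615 m³/s.
Cross-sectional area A = πD²/4 = π(0.24)²/4 = 0.04524 m²; mean velocity V = Q/A = 0.000615/0.04524 = 0.01359 m/s.
Reynolds number Re = ρVD/μ = 1880 · 0.01359 · 0.24 / 0.00487 = 1260.
Re < 2300 → laminar flow, so f = 64/Re = 64/1260 = 0.05081 (the turbulent correlation is not needed).
Darcy-Weisbach: ΔP = f(L/D)(ρV²/2) = 0.05081·(201/0.24)·(1880·0.01359²/2) = 0.05081·837.5·0.1737 = 7.393 Pa.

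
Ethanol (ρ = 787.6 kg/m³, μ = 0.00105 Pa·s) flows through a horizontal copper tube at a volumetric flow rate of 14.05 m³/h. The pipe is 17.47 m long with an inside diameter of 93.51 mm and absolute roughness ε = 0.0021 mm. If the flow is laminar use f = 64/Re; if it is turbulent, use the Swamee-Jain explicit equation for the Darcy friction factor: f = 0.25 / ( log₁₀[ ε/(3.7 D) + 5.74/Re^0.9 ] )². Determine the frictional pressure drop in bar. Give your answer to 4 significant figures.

Q = 14.05 m³/h = 14.05/3600 = 0.003903 m³/s.
Cross-sectional area A = πD²/4 = π(0.09351)²/4 = 0.006868 m²; mean velocity V = Q/A = 0.003903/0.006868 = 0.5683 m/s.
Reynolds number Re = ρVD/μ = 787.6 · 0.5683 · 0.09351 / 0.00105 = 3.986e+04.
Re > 4000 → turbulent. Relative roughness ε/D = 2.1e-06/0.09351 = 2.25e-05. Swamee-Jain: f = 0.25/(log₁₀[2.25e-05/3.7 + 5.74/3.986e+04^0.9])² = 0.25/(log₁₀[6.07e-06 + 0.000415])² = 0.25/(-3.375)² = 0.02194.
Darcy-Weisbach: ΔP = f(L/D)(ρV²/2) = 0.02194·(17.47/0.09351)·(787.6·0.5683²/2) = 0.02194·186.8·127.2 = 521.4 Pa.
ΔP = 521.4 Pa = 0.005214 bar.

ΔP ≈ 0.005214 bar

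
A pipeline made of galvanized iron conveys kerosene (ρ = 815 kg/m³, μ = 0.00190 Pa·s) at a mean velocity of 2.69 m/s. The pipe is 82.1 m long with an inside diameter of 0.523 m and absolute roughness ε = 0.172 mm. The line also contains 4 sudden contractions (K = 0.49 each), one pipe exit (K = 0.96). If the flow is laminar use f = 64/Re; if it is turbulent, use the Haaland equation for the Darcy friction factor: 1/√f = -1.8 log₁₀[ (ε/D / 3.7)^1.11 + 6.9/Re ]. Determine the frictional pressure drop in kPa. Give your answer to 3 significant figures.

Reynolds number Re = ρVD/μ = 815 · 2.69 · 0.523 / 0.0019 = 6.035e+05.
Re > 4000 → turbulent. Relative roughness ε/D = 0.000172/0.523 = 0.000329. Haaland: 1/√f = -1.8 log₁₀[(0.000329/3.7)^1.11 + 6.9/6.035e+05] = -1.8 log₁₀[3.19e-05 + 1.14e-05] = 7.854, so f = 0.01621.
Total minor-loss coefficient ΣK = 4·0.49 + 1·0.96 = 2.92.
ΔP = [f·L/D + ΣK]·(ρV²/2) = [0.01621·82.1/0.523 + 2.92]·(815·2.69²/2) = [2.545 + 2.92]·2949 = 1.611e+04 Pa.
ΔP = 1.611e+04 Pa = 16.1 kPa.

ΔP ≈ 16.1 kPa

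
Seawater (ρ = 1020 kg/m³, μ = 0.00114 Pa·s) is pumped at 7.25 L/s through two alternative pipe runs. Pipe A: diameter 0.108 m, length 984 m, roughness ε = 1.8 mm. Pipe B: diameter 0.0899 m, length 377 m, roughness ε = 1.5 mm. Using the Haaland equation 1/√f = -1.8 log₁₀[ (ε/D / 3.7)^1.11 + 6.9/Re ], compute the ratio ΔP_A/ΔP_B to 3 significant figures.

ΔP_A/ΔP_B ≈ 1.04

Pipe A: V = Q/A = 0.00725/0.009161 = 0.7914 m/s; Re = 7.648e+04; ε/D = 0.0167; Haaland → f = 0.04605; ΔP_A = f(L/D)(ρV²/2) = 1.34e+05 Pa.
Pipe B: V = Q/A = 0.00725/0.006348 = 1.142 m/s; Re = 9.187e+04; ε/D = 0.0167; Haaland → f = 0.04597; ΔP_B = f(L/D)(ρV²/2) = 1.283e+05 Pa.
ΔP_A/ΔP_B = 1.34e+05/1.283e+05 = 1.04.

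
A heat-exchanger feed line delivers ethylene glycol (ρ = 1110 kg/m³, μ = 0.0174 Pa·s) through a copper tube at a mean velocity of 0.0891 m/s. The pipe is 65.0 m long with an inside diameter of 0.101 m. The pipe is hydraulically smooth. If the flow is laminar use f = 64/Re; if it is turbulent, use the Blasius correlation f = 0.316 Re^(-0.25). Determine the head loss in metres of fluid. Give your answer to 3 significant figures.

h_f ≈ 0.0290 m

Reynolds number Re = ρVD/μ = 1110 · 0.0891 · 0.101 / 0.0174 = 574.1.
Re < 2300 → laminar flow, so f = 64/Re = 64/574.1 = 0.1115 (the turbulent correlation is not needed).
Darcy-Weisbach: ΔP = f(L/D)(ρV²/2) = 0.1115·(65/0.101)·(1110·0.0891²/2) = 0.1115·643.6·4.406 = 316.1 Pa.
Head loss h_f = ΔP/(ρg) = 316.1/(1110·9.81) = 0.0290 m.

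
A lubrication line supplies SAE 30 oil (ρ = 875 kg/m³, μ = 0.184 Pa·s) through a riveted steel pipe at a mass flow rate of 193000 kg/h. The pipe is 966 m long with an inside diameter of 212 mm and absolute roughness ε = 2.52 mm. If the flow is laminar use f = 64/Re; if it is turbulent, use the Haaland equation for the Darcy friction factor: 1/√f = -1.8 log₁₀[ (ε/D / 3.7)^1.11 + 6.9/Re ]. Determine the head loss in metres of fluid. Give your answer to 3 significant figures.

ṁ = 193000 kg/h = 193000/3600 = 53.61 kg/s.
A = πD²/4 = π(0.212)²/4 = 0.0353 m²; mean velocity V = ṁ/(ρA) = 53.61/(875 · 0.0353) = 1.736 m/s.
Reynolds number Re = ρVD/μ = 875 · 1.736 · 0.212 / 0.184 = 1750.
Re < 2300 → laminar flow, so f = 64/Re = 64/1750 = 0.03657 (the turbulent correlation is not needed).
Darcy-Weisbach: ΔP = f(L/D)(ρV²/2) = 0.03657·(966/0.212)·(875·1.736²/2) = 0.03657·4557·1318 = 2.197e+05 Pa.
Head loss h_f = ΔP/(ρg) = 2.197e+05/(875·9.81) = 25.6 m.

h_f ≈ 25.6 m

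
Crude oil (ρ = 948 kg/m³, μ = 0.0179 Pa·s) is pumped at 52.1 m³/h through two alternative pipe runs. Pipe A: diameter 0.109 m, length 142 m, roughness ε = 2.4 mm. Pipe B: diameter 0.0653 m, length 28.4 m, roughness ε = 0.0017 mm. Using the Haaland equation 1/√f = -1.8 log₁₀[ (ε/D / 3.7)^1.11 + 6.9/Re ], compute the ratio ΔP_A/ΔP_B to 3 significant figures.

Pipe A: V = Q/A = 0.01447/0.009331 = 1.551 m/s; Re = 8953; ε/D = 0.022; Haaland → f = 0.05443; ΔP_A = f(L/D)(ρV²/2) = 8.085e+04 Pa.
Pipe B: V = Q/A = 0.01447/0.003349 = 4.321 m/s; Re = 1.494e+04; ε/D = 2.6e-05; Haaland → f = 0.02777; ΔP_B = f(L/D)(ρV²/2) = 1.069e+05 Pa.
ΔP_A/ΔP_B = 8.085e+04/1.069e+05 = 0.756.

ΔP_A/ΔP_B ≈ 0.756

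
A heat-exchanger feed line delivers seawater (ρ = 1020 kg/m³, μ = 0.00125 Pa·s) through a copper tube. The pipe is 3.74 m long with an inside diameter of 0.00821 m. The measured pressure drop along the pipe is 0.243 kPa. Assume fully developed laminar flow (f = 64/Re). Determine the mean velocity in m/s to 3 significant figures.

For laminar flow, f = 64/Re with Re = ρVD/μ, so Darcy-Weisbach reduces to ΔP = 32μLV/D². Solving for V: V = ΔP·D²/(32μL) = 243·(0.00821)²/(32·0.00125·3.74) = 0.1095 m/s.
Check: Re = ρVD/μ = 1020·0.1095·0.00821/0.00125 = 733.5 < 2300, so the laminar assumption holds.

V ≈ 0.109 m/s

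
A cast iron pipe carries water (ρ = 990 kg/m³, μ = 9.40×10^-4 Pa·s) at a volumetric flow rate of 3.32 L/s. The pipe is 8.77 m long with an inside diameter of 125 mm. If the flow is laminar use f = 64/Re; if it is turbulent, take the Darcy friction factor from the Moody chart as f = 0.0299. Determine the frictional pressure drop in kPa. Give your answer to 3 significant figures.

Q = 3.32 L/s = 3.32/1000 = 0.00332 m³/s.
Cross-sectional area A = πD²/4 = π(0.125)²/4 = 0.01227 m²; mean velocity V = Q/A = 0.00332/0.01227 = 0.2705 m/s.
Reynolds number Re = ρVD/μ = 990 · 0.2705 · 0.125 / 0.00094 = 3.562e+04.
Re > 4000 → turbulent; use the Moody-chart value f = 0.0299.
Darcy-Weisbach: ΔP = f(L/D)(ρV²/2) = 0.0299·(8.77/0.125)·(990·0.2705²/2) = 0.0299·70.16·36.23 = 76 Pa.
ΔP = 76 Pa = 0.0760 kPa.

ΔP ≈ 0.0760 kPa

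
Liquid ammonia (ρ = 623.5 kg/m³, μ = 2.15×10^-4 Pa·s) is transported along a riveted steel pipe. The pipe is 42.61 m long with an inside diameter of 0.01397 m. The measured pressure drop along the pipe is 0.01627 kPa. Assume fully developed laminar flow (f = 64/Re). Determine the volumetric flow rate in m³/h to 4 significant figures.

For laminar flow, f = 64/Re with Re = ρVD/μ, so Darcy-Weisbach reduces to ΔP = 32μLV/D². Solving for V: V = ΔP·D²/(32μL) = 16.27·(0.01397)²/(32·0.000215·42.61) = 0.01083 m/s.
Check: Re = ρVD/μ = 623.5·0.01083·0.01397/0.000215 = 438.8 < 2300, so the laminar assumption holds.
Q = V·A = 0.01083·(π/4·0.01397²) = 1.66e-06 m³/s = 0.005977 m³/h.

Q ≈ 0.005977 m³/h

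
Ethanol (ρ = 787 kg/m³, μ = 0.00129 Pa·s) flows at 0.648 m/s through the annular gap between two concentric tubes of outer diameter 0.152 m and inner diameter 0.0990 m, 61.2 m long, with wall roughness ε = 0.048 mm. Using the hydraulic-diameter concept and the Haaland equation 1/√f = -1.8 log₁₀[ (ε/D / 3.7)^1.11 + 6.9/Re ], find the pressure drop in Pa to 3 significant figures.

Hydraulic diameter D_h = 4A/P = D_o - D_i = 0.152 - 0.099 = 0.053 m.
Re = ρVD_h/μ = 787·0.648·0.053/0.00129 = 2.095e+04.
ε/D_h = 4.8e-05/0.053 = 0.000906; Haaland gives 1/√f = -1.8 log₁₀[9.81e-05+0.000329] = 6.065, so f = 0.02719.
ΔP = f(L/D_h)(ρV²/2) = 0.02719·61.2/0.053·165.2 = 5188 Pa.

ΔP ≈ 5190 Pa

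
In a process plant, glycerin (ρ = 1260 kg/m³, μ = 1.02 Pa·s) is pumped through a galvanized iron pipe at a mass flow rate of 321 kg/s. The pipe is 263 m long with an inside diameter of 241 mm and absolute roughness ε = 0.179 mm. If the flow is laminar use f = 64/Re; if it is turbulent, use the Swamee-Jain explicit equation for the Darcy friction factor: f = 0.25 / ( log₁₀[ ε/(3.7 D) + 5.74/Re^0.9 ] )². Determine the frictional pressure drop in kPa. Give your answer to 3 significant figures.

ΔP ≈ 825 kPa

A = πD²/4 = π(0.241)²/4 = 0.04562 m²; mean velocity V = ṁ/(ρA) = 321/(1260 · 0.04562) = 5.585 m/s.
Reynolds number Re = ρVD/μ = 1260 · 5.585 · 0.241 / 1.02 = 1663.
Re < 2300 → laminar flow, so f = 64/Re = 64/1663 = 0.03849 (the turbulent correlation is not needed).
Darcy-Weisbach: ΔP = f(L/D)(ρV²/2) = 0.03849·(263/0.241)·(1260·5.585²/2) = 0.03849·1091·1.965e+04 = 8.254e+05 Pa.
ΔP = 8.254e+05 Pa = 825 kPa.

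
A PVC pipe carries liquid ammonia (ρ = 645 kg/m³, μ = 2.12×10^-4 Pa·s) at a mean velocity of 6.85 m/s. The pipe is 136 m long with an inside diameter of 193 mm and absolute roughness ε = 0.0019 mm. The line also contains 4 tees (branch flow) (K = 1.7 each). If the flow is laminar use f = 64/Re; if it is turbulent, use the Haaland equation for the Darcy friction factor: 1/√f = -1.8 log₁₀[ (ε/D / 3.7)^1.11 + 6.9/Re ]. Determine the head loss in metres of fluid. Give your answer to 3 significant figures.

h_f ≈ 32.7 m

Reynolds number Re = ρVD/μ = 645 · 6.85 · 0.193 / 0.000212 = 4.022e+06.
Re > 4000 → turbulent. Relative roughness ε/D = 1.9e-06/0.193 = 9.84e-06. Haaland: 1/√f = -1.8 log₁₀[(9.84e-06/3.7)^1.11 + 6.9/4.022e+06] = -1.8 log₁₀[6.48e-07 + 1.72e-06] = 10.13, so f = 0.00975.
Total minor-loss coefficient ΣK = 4·1.7 = 6.8.
ΔP = [f·L/D + ΣK]·(ρV²/2) = [0.00975·136/0.193 + 6.8]·(645·6.85²/2) = [6.87 + 6.8]·1.513e+04 = 2.069e+05 Pa.
Head loss h_f = ΔP/(ρg) = 2.069e+05/(645·9.81) = 32.7 m.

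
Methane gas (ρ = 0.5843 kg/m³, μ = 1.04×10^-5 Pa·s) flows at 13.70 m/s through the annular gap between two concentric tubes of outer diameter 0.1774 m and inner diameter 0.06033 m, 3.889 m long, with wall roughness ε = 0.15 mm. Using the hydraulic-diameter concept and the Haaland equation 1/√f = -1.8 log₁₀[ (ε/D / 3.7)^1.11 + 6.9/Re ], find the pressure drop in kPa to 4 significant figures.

Hydraulic diameter D_h = 4A/P = D_o - D_i = 0.1774 - 0.06033 = 0.1171 m.
Re = ρVD_h/μ = 0.5843·13.7·0.1171/1.04e-05 = 9.011e+04.
ε/D_h = 0.00015/0.1171 = 0.00128; Haaland gives 1/√f = -1.8 log₁₀[0.000144+7.66e-05] = 6.581, so f = 0.02309.
ΔP = f(L/D_h)(ρV²/2) = 0.02309·3.889/0.1171·54.83 = 42.06 Pa.
ΔP = 0.04206 kPa.

ΔP ≈ 0.04206 kPa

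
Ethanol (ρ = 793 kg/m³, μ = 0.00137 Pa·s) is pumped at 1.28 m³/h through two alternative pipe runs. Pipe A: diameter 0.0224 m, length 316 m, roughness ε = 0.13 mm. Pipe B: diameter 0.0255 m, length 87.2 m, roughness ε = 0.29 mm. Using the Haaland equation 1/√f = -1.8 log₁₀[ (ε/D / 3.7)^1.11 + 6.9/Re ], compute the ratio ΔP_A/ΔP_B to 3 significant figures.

ΔP_A/ΔP_B ≈ 5.87

Pipe A: V = Q/A = 0.0003556/0.0003941 = 0.9022 m/s; Re = 1.17e+04; ε/D = 0.0058; Haaland → f = 0.03757; ΔP_A = f(L/D)(ρV²/2) = 1.711e+05 Pa.
Pipe B: V = Q/A = 0.0003556/0.0005107 = 0.6962 m/s; Re = 1.028e+04; ε/D = 0.0114; Haaland → f = 0.04433; ΔP_B = f(L/D)(ρV²/2) = 2.913e+04 Pa.
ΔP_A/ΔP_B = 1.711e+05/2.913e+04 = 5.87.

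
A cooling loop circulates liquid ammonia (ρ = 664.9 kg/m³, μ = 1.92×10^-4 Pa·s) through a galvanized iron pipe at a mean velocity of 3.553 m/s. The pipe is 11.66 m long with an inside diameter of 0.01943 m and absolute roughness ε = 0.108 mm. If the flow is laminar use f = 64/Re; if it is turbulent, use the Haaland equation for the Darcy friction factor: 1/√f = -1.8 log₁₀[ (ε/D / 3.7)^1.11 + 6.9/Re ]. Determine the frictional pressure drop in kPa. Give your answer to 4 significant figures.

ΔP ≈ 80.00 kPa

Reynolds number Re = ρVD/μ = 664.9 · 3.553 · 0.01943 / 0.000192 = 2.391e+05.
Re > 4000 → turbulent. Relative roughness ε/D = 0.000108/0.01943 = 0.00556. Haaland: 1/√f = -1.8 log₁₀[(0.00556/3.7)^1.11 + 6.9/2.391e+05] = -1.8 log₁₀[0.000735 + 2.89e-05] = 5.611, so f = 0.03177.
Darcy-Weisbach: ΔP = f(L/D)(ρV²/2) = 0.03177·(11.66/0.01943)·(664.9·3.553²/2) = 0.03177·600.1·4197 = 8e+04 Pa.
ΔP = 8e+04 Pa = 80.00 kPa.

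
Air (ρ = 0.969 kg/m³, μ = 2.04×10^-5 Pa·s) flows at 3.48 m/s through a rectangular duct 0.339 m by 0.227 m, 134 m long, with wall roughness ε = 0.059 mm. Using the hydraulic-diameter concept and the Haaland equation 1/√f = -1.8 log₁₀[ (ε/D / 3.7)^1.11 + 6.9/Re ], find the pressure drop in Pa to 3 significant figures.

Hydraulic diameter D_h = 4A/P = 4·(0.339·0.227)/(2·(0.339+0.227)) = 0.3078/1.132 = 0.2719 m.
Re = ρVD_h/μ = 0.969·3.48·0.2719/2.04e-05 = 4.495e+04.
ε/D_h = 5.9e-05/0.2719 = 0.000217; Haaland gives 1/√f = -1.8 log₁₀[2.01e-05+0.000154] = 6.769, so f = 0.02183.
ΔP = f(L/D_h)(ρV²/2) = 0.02183·134/0.2719·5.867 = 63.11 Pa.

ΔP ≈ 63.1 Pa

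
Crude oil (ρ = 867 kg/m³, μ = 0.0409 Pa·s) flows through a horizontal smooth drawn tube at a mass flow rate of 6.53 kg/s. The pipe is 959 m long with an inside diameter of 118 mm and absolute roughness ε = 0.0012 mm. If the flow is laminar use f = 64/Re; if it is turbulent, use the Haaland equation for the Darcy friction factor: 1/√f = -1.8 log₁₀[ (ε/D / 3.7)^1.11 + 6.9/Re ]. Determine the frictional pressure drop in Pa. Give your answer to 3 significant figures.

ΔP ≈ 62100 Pa

A = πD²/4 = π(0.118)²/4 = 0.01094 m²; mean velocity V = ṁ/(ρA) = 6.53/(867 · 0.01094) = 0.6887 m/s.
Reynolds number Re = ρVD/μ = 867 · 0.6887 · 0.118 / 0.0409 = 1723.
Re < 2300 → laminar flow, so f = 64/Re = 64/1723 = 0.03715 (the turbulent correlation is not needed).
Darcy-Weisbach: ΔP = f(L/D)(ρV²/2) = 0.03715·(959/0.118)·(867·0.6887²/2) = 0.03715·8127·205.6 = 6.208e+04 Pa.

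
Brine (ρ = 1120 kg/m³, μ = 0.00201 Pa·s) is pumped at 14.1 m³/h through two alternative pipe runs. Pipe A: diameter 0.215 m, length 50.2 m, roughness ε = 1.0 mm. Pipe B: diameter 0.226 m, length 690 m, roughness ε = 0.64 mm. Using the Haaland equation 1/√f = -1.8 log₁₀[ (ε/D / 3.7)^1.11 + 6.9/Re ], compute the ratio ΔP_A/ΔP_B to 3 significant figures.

Pipe A: V = Q/A = 0.003917/0.03631 = 0.1079 m/s; Re = 1.292e+04; ε/D = 0.00465; Haaland → f = 0.0356; ΔP_A = f(L/D)(ρV²/2) = 54.18 Pa.
Pipe B: V = Q/A = 0.003917/0.04011 = 0.09764 m/s; Re = 1.23e+04; ε/D = 0.00283; Haaland → f = 0.03336; ΔP_B = f(L/D)(ρV²/2) = 543.8 Pa.
ΔP_A/ΔP_B = 54.18/543.8 = 0.0996.

ΔP_A/ΔP_B ≈ 0.0996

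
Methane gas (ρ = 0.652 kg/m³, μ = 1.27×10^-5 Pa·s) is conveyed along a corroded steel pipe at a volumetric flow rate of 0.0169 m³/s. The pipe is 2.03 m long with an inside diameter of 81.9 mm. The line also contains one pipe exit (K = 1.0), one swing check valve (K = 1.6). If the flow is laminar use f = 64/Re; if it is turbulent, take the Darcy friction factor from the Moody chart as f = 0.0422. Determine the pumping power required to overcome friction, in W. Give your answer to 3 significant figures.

Cross-sectional area A = πD²/4 = π(0.0819)²/4 = 0.005268 m²; mean velocity V = Q/A = 0.0169/0.005268 = 3.208 m/s.
Reynolds number Re = ρVD/μ = 0.652 · 3.208 · 0.0819 / 1.27e-05 = 1.349e+04.
Re > 4000 → turbulent; use the Moody-chart value f = 0.0422.
Total minor-loss coefficient ΣK = 1·1 + 1·1.6 = 2.6.
ΔP = [f·L/D + ΣK]·(ρV²/2) = [0.0422·2.03/0.0819 + 2.6]·(0.652·3.208²/2) = [1.046 + 2.6]·3.355 = 12.23 Pa.
Pumping power P = QΔP = 0.0169·12.23 = 0.2067 W = 0.207 W.

P ≈ 0.207 W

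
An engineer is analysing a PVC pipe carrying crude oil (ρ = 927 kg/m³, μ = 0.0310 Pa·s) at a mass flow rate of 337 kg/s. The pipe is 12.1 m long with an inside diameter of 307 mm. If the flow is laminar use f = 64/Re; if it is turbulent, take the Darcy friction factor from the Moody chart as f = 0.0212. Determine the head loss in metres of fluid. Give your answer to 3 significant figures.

h_f ≈ 1.03 m

A = πD²/4 = π(0.307)²/4 = 0.07402 m²; mean velocity V = ṁ/(ρA) = 337/(927 · 0.07402) = 4.911 m/s.
Reynolds number Re = ρVD/μ = 927 · 4.911 · 0.307 / 0.031 = 4.509e+04.
Re > 4000 → turbulent; use the Moody-chart value f = 0.0212.
Darcy-Weisbach: ΔP = f(L/D)(ρV²/2) = 0.0212·(12.1/0.307)·(927·4.911²/2) = 0.0212·39.41·1.118e+04 = 9341 Pa.
Head loss h_f = ΔP/(ρg) = 9341/(927·9.81) = 1.03 m.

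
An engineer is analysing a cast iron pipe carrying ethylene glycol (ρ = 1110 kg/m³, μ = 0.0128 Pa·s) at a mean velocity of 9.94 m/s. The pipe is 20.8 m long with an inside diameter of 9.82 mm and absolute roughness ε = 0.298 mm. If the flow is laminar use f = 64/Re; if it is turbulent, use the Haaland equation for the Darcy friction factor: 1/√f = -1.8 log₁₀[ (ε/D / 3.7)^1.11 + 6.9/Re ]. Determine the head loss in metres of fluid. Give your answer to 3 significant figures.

Reynolds number Re = ρVD/μ = 1110 · 9.94 · 0.00982 / 0.0128 = 8465.
Re > 4000 → turbulent. Relative roughness ε/D = 0.000298/0.00982 = 0.0303. Haaland: 1/√f = -1.8 log₁₀[(0.0303/3.7)^1.11 + 6.9/8465] = -1.8 log₁₀[0.00484 + 0.000815] = 4.046, so f = 0.06108.
Darcy-Weisbach: ΔP = f(L/D)(ρV²/2) = 0.06108·(20.8/0.00982)·(1110·9.94²/2) = 0.06108·2118·5.484e+04 = 7.094e+06 Pa.
Head loss h_f = ΔP/(ρg) = 7.094e+06/(1110·9.81) = 652 m.

h_f ≈ 652 m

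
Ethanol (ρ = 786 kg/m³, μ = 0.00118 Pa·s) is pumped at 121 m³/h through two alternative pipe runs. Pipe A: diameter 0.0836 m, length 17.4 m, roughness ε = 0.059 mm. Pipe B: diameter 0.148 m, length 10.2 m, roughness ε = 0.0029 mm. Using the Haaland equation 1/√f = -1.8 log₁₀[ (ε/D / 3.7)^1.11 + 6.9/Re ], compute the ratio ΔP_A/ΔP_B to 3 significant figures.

Pipe A: V = Q/A = 0.03361/0.005489 = 6.123 m/s; Re = 3.41e+05; ε/D = 0.000706; Haaland → f = 0.01906; ΔP_A = f(L/D)(ρV²/2) = 5.845e+04 Pa.
Pipe B: V = Q/A = 0.03361/0.0172 = 1.954 m/s; Re = 1.926e+05; ε/D = 1.96e-05; Haaland → f = 0.01573; ΔP_B = f(L/D)(ρV²/2) = 1627 Pa.
ΔP_A/ΔP_B = 5.845e+04/1627 = 35.9.

ΔP_A/ΔP_B ≈ 35.9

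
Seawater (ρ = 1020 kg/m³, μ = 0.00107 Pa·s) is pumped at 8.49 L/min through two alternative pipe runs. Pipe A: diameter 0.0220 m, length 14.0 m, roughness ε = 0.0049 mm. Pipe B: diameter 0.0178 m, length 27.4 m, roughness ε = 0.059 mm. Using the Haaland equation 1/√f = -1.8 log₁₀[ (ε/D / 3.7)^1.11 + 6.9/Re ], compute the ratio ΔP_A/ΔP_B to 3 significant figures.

ΔP_A/ΔP_B ≈ 0.166

Pipe A: V = Q/A = 0.0001415/0.0003801 = 0.3722 m/s; Re = 7807; ε/D = 0.000223; Haaland → f = 0.03332; ΔP_A = f(L/D)(ρV²/2) = 1498 Pa.
Pipe B: V = Q/A = 0.0001415/0.0002488 = 0.5686 m/s; Re = 9649; ε/D = 0.00331; Haaland → f = 0.03553; ΔP_B = f(L/D)(ρV²/2) = 9019 Pa.
ΔP_A/ΔP_B = 1498/9019 = 0.166.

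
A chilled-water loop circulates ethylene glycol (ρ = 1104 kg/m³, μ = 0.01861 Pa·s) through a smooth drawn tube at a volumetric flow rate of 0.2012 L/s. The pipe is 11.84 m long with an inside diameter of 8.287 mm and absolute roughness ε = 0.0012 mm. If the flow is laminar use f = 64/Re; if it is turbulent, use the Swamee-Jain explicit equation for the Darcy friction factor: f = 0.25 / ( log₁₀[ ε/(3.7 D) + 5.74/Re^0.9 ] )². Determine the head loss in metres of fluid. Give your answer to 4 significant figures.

Q = 0.2012 L/s = 0.2012/1000 = 0.0002012 m³/s.
Cross-sectional area A = πD²/4 = π(0.008287)²/4 = 5.394e-05 m²; mean velocity V = Q/A = 0.0002012/5.394e-05 = 3.73 m/s.
Reynolds number Re = ρVD/μ = 1104 · 3.73 · 0.008287 / 0.0186 = 1834.
Re < 2300 → laminar flow, so f = 64/Re = 64/1834 = 0.0349 (the turbulent correlation is not needed).
Darcy-Weisbach: ΔP = f(L/D)(ρV²/2) = 0.0349·(11.84/0.008287)·(1104·3.73²/2) = 0.0349·1429·7681 = 3.83e+05 Pa.
Head loss h_f = ΔP/(ρg) = 3.83e+05/(1104·9.81) = 35.36 m.

h_f ≈ 35.36 m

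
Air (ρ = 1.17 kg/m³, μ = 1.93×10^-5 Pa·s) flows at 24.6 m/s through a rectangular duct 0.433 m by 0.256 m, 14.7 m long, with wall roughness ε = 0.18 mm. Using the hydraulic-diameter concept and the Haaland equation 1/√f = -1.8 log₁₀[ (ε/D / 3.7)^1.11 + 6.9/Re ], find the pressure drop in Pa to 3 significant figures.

ΔP ≈ 291 Pa

Hydraulic diameter D_h = 4A/P = 4·(0.433·0.256)/(2·(0.433+0.256)) = 0.4434/1.378 = 0.3218 m.
Re = ρVD_h/μ = 1.17·24.6·0.3218/1.93e-05 = 4.798e+05.
ε/D_h = 0.00018/0.3218 = 0.000559; Haaland gives 1/√f = -1.8 log₁₀[5.74e-05+1.44e-05] = 7.459, so f = 0.01798.
ΔP = f(L/D_h)(ρV²/2) = 0.01798·14.7/0.3218·354 = 290.7 Pa.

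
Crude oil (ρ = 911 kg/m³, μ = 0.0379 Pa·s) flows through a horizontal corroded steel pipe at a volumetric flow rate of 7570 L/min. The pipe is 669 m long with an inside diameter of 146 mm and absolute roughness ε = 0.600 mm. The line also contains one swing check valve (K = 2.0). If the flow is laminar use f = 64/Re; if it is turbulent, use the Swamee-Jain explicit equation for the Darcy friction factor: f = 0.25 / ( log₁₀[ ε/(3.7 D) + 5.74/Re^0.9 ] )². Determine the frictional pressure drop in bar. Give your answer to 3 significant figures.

Q = 7570 L/min = 7570/60000 = 0.1262 m³/s.
Cross-sectional area A = πD²/4 = π(0.146)²/4 = 0.01674 m²; mean velocity V = Q/A = 0.1262/0.01674 = 7.536 m/s.
Reynolds number Re = ρVD/μ = 911 · 7.536 · 0.146 / 0.0379 = 2.645e+04.
Re > 4000 → turbulent. Relative roughness ε/D = 0.0006/0.146 = 0.00411. Swamee-Jain: f = 0.25/(log₁₀[0.00411/3.7 + 5.74/2.645e+04^0.9])² = 0.25/(log₁₀[0.00111 + 0.000601])² = 0.25/(-2.767)² = 0.03266.
Total minor-loss coefficient ΣK = 1·2 = 2.
ΔP = [f·L/D + ΣK]·(ρV²/2) = [0.03266·669/0.146 + 2]·(911·7.536²/2) = [149.7 + 2]·2.587e+04 = 3.923e+06 Pa.
ΔP = 3.923e+06 Pa = 39.2 bar.

ΔP ≈ 39.2 bar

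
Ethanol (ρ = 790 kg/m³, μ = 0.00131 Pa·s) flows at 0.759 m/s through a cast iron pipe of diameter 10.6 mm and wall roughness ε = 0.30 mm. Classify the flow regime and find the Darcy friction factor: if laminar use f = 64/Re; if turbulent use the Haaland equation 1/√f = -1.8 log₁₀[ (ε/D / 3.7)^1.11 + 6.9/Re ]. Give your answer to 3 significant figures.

f ≈ 0.0621

Re = ρVD/μ = 790·0.759·0.0106/0.00131 = 4852.
Re > 4000 → turbulent. ε/D = 0.0003/0.0106 = 0.0283; Haaland: 1/√f = -1.8 log₁₀[0.00448 + 0.00142] = 4.013, so f = 0.0621.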